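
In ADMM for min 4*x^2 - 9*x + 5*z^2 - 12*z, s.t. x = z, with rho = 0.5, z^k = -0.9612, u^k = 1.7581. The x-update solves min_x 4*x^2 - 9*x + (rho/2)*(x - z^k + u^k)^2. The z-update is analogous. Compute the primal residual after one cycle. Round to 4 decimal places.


ADMM iteration with rho = 0.5, z^k = -0.9612, u^k = 1.7581
Step 1: x-update.
Minimize 4*x^2 - 9*x + (0.5/2)*(x + 0.9612 + 1.7581)^2
FOC: (2*4 + 0.5)*x = 9 + 0.5*(-0.9612 - 1.7581)
x^{k+1} = 0.8989
Step 2: z-update.
Minimize 5*z^2 - 12*z + (0.5/2)*(0.8989 - z + 1.7581)^2
FOC: (2*5 + 0.5)*z = 12 + 0.5*(0.8989 + 1.7581)
z^{k+1} = 1.2694
Step 3: u-update.
u^{k+1} = 1.7581 + 0.8989 - 1.2694 = 1.3876
Step 4: Primal residual = |0.8989 - 1.2694| = 0.3705


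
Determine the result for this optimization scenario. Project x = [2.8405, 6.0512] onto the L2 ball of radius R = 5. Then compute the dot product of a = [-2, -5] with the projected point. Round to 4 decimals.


Step 1: Compute ||x|| (intermediates to 6 decimals).
||x|| = sqrt(2.8405^2 + 6.0512^2) = 6.684719
Step 2: Project.
Since ||x|| > R, scale = R/||x|| = 5/6.684719 = 0.747975, proj(x) = scale * x
proj(x) = [2.124623, 4.526146]
Step 3: Dot product.
a^T * proj(x) = -2*2.124623 - 5*4.526146 = -26.88


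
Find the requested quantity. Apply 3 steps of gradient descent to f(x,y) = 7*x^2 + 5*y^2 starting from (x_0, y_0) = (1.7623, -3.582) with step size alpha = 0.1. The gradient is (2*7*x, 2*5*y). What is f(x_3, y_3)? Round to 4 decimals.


Gradient descent on f(x,y) = 7*x^2 + 5*y^2.
Starting point: (1.7623, -3.582), alpha = 0.1
Step 1: grad_x = 2*7*1.7623 = 24.6722, grad_y = 2*5*-3.582 = -35.82
  x_1 = 1.7623 - 0.1*24.6722 = -0.7049
  y_1 = -3.582 - 0.1*-35.82 = 0.0
Step 2: grad_x = 2*7*-0.7049 = -9.8689, grad_y = 2*5*0.0 = 0.0
  x_2 = -0.7049 - 0.1*-9.8689 = 0.282
  y_2 = 0.0 - 0.1*0.0 = 0.0
Step 3: grad_x = 2*7*0.282 = 3.9476, grad_y = 2*5*0.0 = 0.0
  x_3 = 0.282 - 0.1*3.9476 = -0.1128
  y_3 = 0.0 - 0.1*0.0 = 0.0
f(-0.1128, 0.0) = 7*(-0.1128)^2 + 5*0.0^2 = 0.089


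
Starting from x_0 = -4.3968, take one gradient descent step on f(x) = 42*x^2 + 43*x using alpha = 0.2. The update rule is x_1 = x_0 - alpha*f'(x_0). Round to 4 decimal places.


We compute the gradient at x_0 and apply the update.
f'(x) = 84*x + 43
f'(-4.3968) = 84*-4.3968 + 43 = -326.3312
x_1 = -4.3968 - 0.2*-326.3312 = 60.8694


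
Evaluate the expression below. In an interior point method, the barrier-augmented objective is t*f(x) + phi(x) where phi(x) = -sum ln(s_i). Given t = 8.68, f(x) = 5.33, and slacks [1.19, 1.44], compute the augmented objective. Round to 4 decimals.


Step 1: Compute log-barrier.
ln values: [0.174, 0.3646]
phi = -(0.174 + 0.3646) = -0.5386
Step 2: Compute augmented objective.
t*f(x) = 8.68*5.33 = 46.2644
Total = 46.2644 - 0.5386 = 45.7258


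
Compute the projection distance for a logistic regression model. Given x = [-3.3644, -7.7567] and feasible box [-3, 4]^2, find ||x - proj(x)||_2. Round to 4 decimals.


Project each component onto [-3, 4].
clip(-3.3644) = -3.0, clip(-7.7567) = -3.0
Projection = [-3.0, -3.0]
Squared diffs: [0.1328, 22.6262]
Distance = sqrt(22.759) = 4.7706


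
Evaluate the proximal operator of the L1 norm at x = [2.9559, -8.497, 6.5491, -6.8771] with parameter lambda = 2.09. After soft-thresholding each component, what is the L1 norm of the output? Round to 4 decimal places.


Soft-thresholding with lambda = 2.09:
prox(2.9559) = sign(2.9559)*max(|2.9559| - 2.09, 0) = 0.8659
prox(-8.497) = sign(-8.497)*max(|-8.497| - 2.09, 0) = -6.407
prox(6.5491) = sign(6.5491)*max(|6.5491| - 2.09, 0) = 4.4591
prox(-6.8771) = sign(-6.8771)*max(|-6.8771| - 2.09, 0) = -4.7871
prox(x) = [0.8659, -6.407, 4.4591, -4.7871]
||prox(x)||_1 = 0.8659 + 6.407 + 4.4591 + 4.7871 = 16.5191


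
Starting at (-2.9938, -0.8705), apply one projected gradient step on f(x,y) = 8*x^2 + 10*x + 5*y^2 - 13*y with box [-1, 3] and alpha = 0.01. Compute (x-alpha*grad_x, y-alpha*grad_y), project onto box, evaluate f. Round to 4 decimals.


Step 1: Compute gradient at (-2.9938, -0.8705).
grad_x = 2*8*-2.9938 + 10 = -37.9008
grad_y = 2*5*-0.8705 - 13 = -21.705
Step 2: Gradient step.
x_raw = -2.9938 - 0.01*-37.9008 = -2.6148
y_raw = -0.8705 - 0.01*-21.705 = -0.6535
Step 3: Project onto [-1, 3].
x_proj = clip(-2.6148) = -1.0
y_proj = clip(-0.6535) = -0.6535
Step 4: Evaluate f.
f(-1.0, -0.6535) = 8.6298


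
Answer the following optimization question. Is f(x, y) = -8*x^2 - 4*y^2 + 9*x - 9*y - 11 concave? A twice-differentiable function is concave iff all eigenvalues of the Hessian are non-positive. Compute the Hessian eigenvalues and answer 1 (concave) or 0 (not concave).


The Hessian of f(x,y) = -8*x^2 - 4*y^2 + 9*x - 9*y - 11 is:
H = [[-16, 0], [0, -8]]
Trace = -16 - 8 = -24
Determinant = -16*-8 - (0)^2 = 128
Discriminant = (-24)^2 - 4*128 = 64.0
Eigenvalues: lambda_1 = -16.0, lambda_2 = -8.0
The function is concave.

1


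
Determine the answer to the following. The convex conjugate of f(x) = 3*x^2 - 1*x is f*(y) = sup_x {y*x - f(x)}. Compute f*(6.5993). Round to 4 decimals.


f*(y) = sup_x {y*x - a*x^2 - b*x} = sup_x {(y-b)*x - a*x^2}
FOC: (y - b) - 2a*x = 0 => x* = (y - b)/(2a)
x* = (6.5993 + 1)/(2*3) = 1.2666
f*(6.5993) = (y-b)^2/(4a) = (6.5993 + 1)^2/(4*3)
= 57.7494/12 = 4.8124


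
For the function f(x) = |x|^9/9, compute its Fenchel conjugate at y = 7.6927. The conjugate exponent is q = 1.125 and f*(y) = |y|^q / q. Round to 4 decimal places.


The conjugate exponent q satisfies 1/p + 1/q = 1.
p = 9, so q = 9/(9 - 1) = 1.125
|y|^q = 7.6927^1.125 = 9.9275
f*(7.6927) = 9.9275 / 1.125 = 8.8244


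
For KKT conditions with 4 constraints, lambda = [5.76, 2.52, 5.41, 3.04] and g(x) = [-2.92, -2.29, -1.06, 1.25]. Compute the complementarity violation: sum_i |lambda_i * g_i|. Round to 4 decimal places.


KKT complementary slackness check:
lambda_1 * g_1 = 5.76 * -2.92 = -16.8192
lambda_2 * g_2 = 2.52 * -2.29 = -5.7708
lambda_3 * g_3 = 5.41 * -1.06 = -5.7346
lambda_4 * g_4 = 3.04 * 1.25 = 3.8
Total violation = 16.8192 + 5.7708 + 5.7346 + 3.8 = 32.1246


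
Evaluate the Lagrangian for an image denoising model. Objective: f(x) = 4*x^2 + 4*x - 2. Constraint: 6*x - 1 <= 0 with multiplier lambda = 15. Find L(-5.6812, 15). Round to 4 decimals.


Step 1: Evaluate f(x).
f(-5.6812) = 4*(-5.6812)^2 + 4*(-5.6812) - 2 = 104.3793
Step 2: Evaluate g(x).
g(-5.6812) = 6*-5.6812 - 1 = -35.0872
Step 3: Compute Lagrangian.
L = 104.3793 + 15*-35.0872 = -421.9287


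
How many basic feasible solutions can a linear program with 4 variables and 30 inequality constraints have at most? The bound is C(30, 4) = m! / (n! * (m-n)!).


Each vertex corresponds to some choice of n active constraints out of m, so the number of vertices is at most C(m, n) = m! / (n!(m-n)!).
m = 30, n = 4
Numerator: 30 * 29 * 28 * 27
Denominator: 4! = 24
C(30, 4) = 27405


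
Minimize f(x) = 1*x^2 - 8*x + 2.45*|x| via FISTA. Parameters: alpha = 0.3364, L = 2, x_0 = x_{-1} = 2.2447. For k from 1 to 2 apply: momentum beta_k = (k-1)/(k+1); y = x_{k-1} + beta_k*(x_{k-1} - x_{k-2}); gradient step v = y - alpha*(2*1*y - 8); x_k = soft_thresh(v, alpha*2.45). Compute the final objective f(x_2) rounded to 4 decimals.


FISTA on f(x) = 1*x^2 - 8*x + 2.45*|x|
L = 2, alpha = 0.3364
Iteration 1: beta = 0.0, y = 2.2447 + 0.0*(2.2447 - 2.2447) = 2.2447
  grad(y) = -3.5106, v = y - alpha*grad = 3.4257
  prox(v) = soft_thresh(3.4257, 0.8242) = 2.6015
Iteration 2: beta = 0.3333, y = 2.6015 + 0.3333*(2.6015 - 2.2447) = 2.7204
  grad(y) = -2.5592, v = y - alpha*grad = 3.5813
  prox(v) = soft_thresh(3.5813, 0.8242) = 2.7571
f(x_2) = 1*2.7571^2 - 8*2.7571 + 2.45*|2.7571| = -7.7003


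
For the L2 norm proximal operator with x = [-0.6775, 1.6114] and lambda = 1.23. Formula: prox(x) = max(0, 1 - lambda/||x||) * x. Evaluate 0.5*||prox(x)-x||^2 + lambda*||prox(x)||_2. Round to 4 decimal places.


Step 1: Compute ||x||.
||x|| = 1.748
Step 2: Compute scaling factor.
scale = max(0, 1 - 1.23/1.748) = 0.2964
Step 3: prox(x) = [-0.2008, 0.4775]
||prox(x)|| = 0.518
Step 4: Proximal objective.
0.5*||prox-x||^2 = 0.7565
lambda*||prox|| = 0.6371
Total = 1.3936


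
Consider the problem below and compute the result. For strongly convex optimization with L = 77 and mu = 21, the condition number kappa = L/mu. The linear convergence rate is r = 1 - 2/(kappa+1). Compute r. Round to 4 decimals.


Step 1: Compute the condition number.
kappa = L/mu = 77/21 = 3.6667
Step 2: Compute the convergence rate.
r = 1 - 2/(kappa + 1) = 1 - 2*mu/(L + mu) = (L - mu)/(L + mu) = 56/98 = 0.5714


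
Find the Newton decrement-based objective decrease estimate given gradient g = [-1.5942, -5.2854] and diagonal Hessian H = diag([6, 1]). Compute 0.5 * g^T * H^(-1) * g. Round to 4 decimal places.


Step 1: H is diagonal, so H^(-1) * g = [-0.2657, -5.2854].
Step 2: g^T H^(-1) g = sum_i g_i^2 / H_ii
  = (-1.5942)^2/6 + (-5.2854)^2/1
  = 0.4236 + 27.9355 = 28.359
Step 3: Objective decrease = 0.5 * g^T H^(-1) g = 14.1795


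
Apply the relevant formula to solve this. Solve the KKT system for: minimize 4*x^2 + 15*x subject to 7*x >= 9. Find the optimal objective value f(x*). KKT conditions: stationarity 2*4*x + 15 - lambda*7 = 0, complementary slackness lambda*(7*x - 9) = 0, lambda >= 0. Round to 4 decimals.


Step 1: Try lambda = 0 (constraint inactive).
x_unc = -15/(2*4) = -1.875
Check: 7*-1.875 = -13.125 < 9 -- violated!
Step 2: Constraint must be active: 7*x = 9
x* = 9/7 = 1.2857 (rounded; the exact value 9/7 is used below)
lambda = (2*4*(9/7) + 15)/7 = 3.6122
Step 3: Compute optimal value.
f(x*) = 4*(9/7)^2 + 15*(9/7) = 25.898


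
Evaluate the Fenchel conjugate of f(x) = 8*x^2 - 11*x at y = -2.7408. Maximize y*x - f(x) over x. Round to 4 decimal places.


f*(y) = sup_x {y*x - a*x^2 - b*x} = sup_x {(y-b)*x - a*x^2}
FOC: (y - b) - 2a*x = 0 => x* = (y - b)/(2a)
x* = (-2.7408 + 11)/(2*8) = 0.5162
f*(-2.7408) = (y-b)^2/(4a) = (-2.7408 + 11)^2/(4*8)
= 68.2144/32 = 2.1317


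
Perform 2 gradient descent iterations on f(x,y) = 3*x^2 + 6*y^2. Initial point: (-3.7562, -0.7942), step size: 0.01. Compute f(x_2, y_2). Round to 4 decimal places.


Gradient descent on f(x,y) = 3*x^2 + 6*y^2.
Starting point: (-3.7562, -0.7942), alpha = 0.01
Step 1: grad_x = 2*3*-3.7562 = -22.5372, grad_y = 2*6*-0.7942 = -9.5304
  x_1 = -3.7562 - 0.01*-22.5372 = -3.5308
  y_1 = -0.7942 - 0.01*-9.5304 = -0.6989
Step 2: grad_x = 2*3*-3.5308 = -21.185, grad_y = 2*6*-0.6989 = -8.3868
  x_2 = -3.5308 - 0.01*-21.185 = -3.319
  y_2 = -0.6989 - 0.01*-8.3868 = -0.615
f(-3.319, -0.615) = 3*(-3.319)^2 + 6*(-0.615)^2 = 35.3164


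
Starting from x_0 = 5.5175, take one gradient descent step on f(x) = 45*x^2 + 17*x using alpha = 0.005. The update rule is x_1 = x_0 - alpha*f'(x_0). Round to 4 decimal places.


We compute the gradient at x_0 and apply the update.
f'(x) = 90*x + 17
f'(5.5175) = 90*5.5175 + 17 = 513.575
x_1 = 5.5175 - 0.005*513.575 = 2.9496


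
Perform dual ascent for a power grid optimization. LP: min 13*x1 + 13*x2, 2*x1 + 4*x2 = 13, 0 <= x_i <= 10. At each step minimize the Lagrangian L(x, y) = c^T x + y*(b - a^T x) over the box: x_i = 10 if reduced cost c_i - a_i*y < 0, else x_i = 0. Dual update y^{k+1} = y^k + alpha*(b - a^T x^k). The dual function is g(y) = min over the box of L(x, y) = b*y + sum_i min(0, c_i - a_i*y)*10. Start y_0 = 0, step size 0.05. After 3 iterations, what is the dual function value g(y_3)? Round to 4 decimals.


Dual ascent for LP: min 13*x1 + 13*x2, 2*x1 + 4*x2 = 13, 0 <= x_i <= 10
Step 1: y^k = 0.0, reduced costs: (13.0, 13.0)
  x^k = (0.0, 0.0), subgradient = b - a^T x = 13.0
  y^{k+1} = 0.0 + 0.05*13.0 = 0.65
Step 2: y^k = 0.65, reduced costs: (11.7, 10.4)
  x^k = (0.0, 0.0), subgradient = b - a^T x = 13.0
  y^{k+1} = 0.65 + 0.05*13.0 = 1.3
Step 3: y^k = 1.3, reduced costs: (10.4, 7.8)
  x^k = (0.0, 0.0), subgradient = b - a^T x = 13.0
  y^{k+1} = 1.3 + 0.05*13.0 = 1.95
Dual objective at y_3 = 1.95: reduced costs (9.1, 5.2), box minimizer x = (0.0, 0.0)
g(y_3) = b*y + (c1 - a1*y)*x1 + (c2 - a2*y)*x2 = 13*1.95 + 9.1*0.0 + 5.2*0.0 = 25.35 + 0.0 + 0.0 = 25.35


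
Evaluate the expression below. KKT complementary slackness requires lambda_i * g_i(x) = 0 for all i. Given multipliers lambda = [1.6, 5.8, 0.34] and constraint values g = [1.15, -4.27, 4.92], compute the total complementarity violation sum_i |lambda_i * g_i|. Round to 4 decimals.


KKT complementary slackness check:
lambda_1 * g_1 = 1.6 * 1.15 = 1.84
lambda_2 * g_2 = 5.8 * -4.27 = -24.766
lambda_3 * g_3 = 0.34 * 4.92 = 1.6728
Total violation = 1.84 + 24.766 + 1.6728 = 28.2788


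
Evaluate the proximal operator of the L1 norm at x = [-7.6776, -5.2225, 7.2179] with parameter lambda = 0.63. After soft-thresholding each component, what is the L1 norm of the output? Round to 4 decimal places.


Soft-thresholding with lambda = 0.63:
prox(-7.6776) = sign(-7.6776)*max(|-7.6776| - 0.63, 0) = -7.0476
prox(-5.2225) = sign(-5.2225)*max(|-5.2225| - 0.63, 0) = -4.5925
prox(7.2179) = sign(7.2179)*max(|7.2179| - 0.63, 0) = 6.5879
prox(x) = [-7.0476, -4.5925, 6.5879]
||prox(x)||_1 = 7.0476 + 4.5925 + 6.5879 = 18.228


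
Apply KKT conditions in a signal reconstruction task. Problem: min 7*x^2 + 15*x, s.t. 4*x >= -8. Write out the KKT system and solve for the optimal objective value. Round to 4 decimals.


Step 1: Try lambda = 0 (constraint inactive).
Stationarity: 2*7*x + 15 = 0
x* = -15/(2*7) = -15/14 = -1.0714 (rounded; the exact value -15/14 is used below)
Check constraint: 4*-1.0714 = -4.2856 >= -8 -- satisfied.
Step 2: Compute optimal value.
f(x*) = 7*(-15/14)^2 + 15*(-15/14) = -8.0357


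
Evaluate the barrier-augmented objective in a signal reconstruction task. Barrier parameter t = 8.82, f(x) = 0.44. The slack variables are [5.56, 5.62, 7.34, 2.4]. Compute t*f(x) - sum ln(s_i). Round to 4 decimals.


Step 1: Compute log-barrier.
ln values: [1.7156, 1.7263, 1.9933, 0.8755]
phi = -(1.7156 + 1.7263 + 1.9933 + 0.8755) = -6.3107
Step 2: Compute augmented objective.
t*f(x) = 8.82*0.44 = 3.8808
Total = 3.8808 - 6.3107 = -2.4299


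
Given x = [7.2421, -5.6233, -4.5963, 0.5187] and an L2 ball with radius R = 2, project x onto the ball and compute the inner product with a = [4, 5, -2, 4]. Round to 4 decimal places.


Step 1: Compute ||x|| (intermediates to 6 decimals).
||x|| = sqrt(7.2421^2 + (-5.6233)^2 + (-4.5963)^2 + 0.5187^2) = 10.269593
Step 2: Project.
Since ||x|| > R, scale = R/||x|| = 2/10.269593 = 0.19475, proj(x) = scale * x
proj(x) = [1.410399, -1.095138, -0.895129, 0.101017]
Step 3: Dot product.
a^T * proj(x) = 4*1.410399 + 5*(-1.095138) - 2*(-0.895129) + 4*0.101017 = 2.3602


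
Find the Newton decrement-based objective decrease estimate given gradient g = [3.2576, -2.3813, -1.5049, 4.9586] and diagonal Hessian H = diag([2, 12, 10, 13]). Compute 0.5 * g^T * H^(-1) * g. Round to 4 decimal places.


Step 1: H is diagonal, so H^(-1) * g = [1.6288, -0.1984, -0.1505, 0.3814].
Step 2: g^T H^(-1) g = sum_i g_i^2 / H_ii
  = (3.2576)^2/2 + (-2.3813)^2/12 + (-1.5049)^2/10 + (4.9586)^2/13
  = 5.306 + 0.4725 + 0.2265 + 1.8914 = 7.8964
Step 3: Objective decrease = 0.5 * g^T H^(-1) g = 3.9482


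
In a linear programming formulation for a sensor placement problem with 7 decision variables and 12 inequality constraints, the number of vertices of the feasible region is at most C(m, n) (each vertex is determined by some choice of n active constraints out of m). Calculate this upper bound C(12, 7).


Each vertex corresponds to some choice of n active constraints out of m, so the number of vertices is at most C(m, n) = m! / (n!(m-n)!).
m = 12, n = 7
Numerator: 12 * 11 * 10 * 9 * 8 * 7 * 6
Denominator: 7! = 5040
C(12, 7) = 792


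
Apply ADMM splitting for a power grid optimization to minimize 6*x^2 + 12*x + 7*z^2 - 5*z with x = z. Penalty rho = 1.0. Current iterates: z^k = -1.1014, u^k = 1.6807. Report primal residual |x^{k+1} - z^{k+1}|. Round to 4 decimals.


ADMM iteration with rho = 1.0, z^k = -1.1014, u^k = 1.6807
Step 1: x-update.
Minimize 6*x^2 + 12*x + (1.0/2)*(x + 1.1014 + 1.6807)^2
FOC: (2*6 + 1.0)*x = -12 + 1.0*(-1.1014 - 1.6807)
x^{k+1} = -1.1371
Step 2: z-update.
Minimize 7*z^2 - 5*z + (1.0/2)*(-1.1371 - z + 1.6807)^2
FOC: (2*7 + 1.0)*z = 5 + 1.0*(-1.1371 + 1.6807)
z^{k+1} = 0.3696
Step 3: u-update.
u^{k+1} = 1.6807 - 1.1371 - 0.3696 = 0.174
Step 4: Primal residual = |-1.1371 - 0.3696| = 1.5067


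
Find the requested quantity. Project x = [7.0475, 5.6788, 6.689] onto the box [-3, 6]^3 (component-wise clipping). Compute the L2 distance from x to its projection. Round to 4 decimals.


Project each component onto [-3, 6].
clip(7.0475) = 6.0, clip(5.6788) = 5.6788, clip(6.689) = 6.0
Projection = [6.0, 5.6788, 6.0]
Squared diffs: [1.0973, 0.0, 0.4747]
Distance = sqrt(1.572) = 1.2538


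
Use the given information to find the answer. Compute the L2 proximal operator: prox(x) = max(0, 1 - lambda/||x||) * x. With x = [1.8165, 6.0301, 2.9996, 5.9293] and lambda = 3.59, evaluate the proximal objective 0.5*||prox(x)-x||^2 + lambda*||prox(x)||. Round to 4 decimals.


Step 1: Compute ||x||.
||x|| = 9.1551
Step 2: Compute scaling factor.
scale = max(0, 1 - 3.59/9.1551) = 0.6079
Step 3: prox(x) = [1.1042, 3.6655, 1.8234, 3.6042]
||prox(x)|| = 5.5651
Step 4: Proximal objective.
0.5*||prox-x||^2 = 6.4441
lambda*||prox|| = 19.9787
Total = 26.4228


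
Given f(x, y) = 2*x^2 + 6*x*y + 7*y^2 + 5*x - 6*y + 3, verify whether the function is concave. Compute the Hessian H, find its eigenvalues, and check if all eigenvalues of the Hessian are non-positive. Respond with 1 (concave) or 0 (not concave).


The Hessian of f(x,y) = 2*x^2 + 6*x*y + 7*y^2 + 5*x - 6*y + 3 is:
H = [[4, 6], [6, 14]]
Trace = 4 + 14 = 18
Determinant = 4*14 - (6)^2 = 20
Discriminant = (18)^2 - 4*20 = 244.0
Eigenvalues: lambda_1 = 1.1898, lambda_2 = 16.8102
The function is not concave.

0


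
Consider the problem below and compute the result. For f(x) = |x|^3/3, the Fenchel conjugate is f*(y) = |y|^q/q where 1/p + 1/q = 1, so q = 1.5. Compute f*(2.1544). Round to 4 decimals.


The conjugate exponent q satisfies 1/p + 1/q = 1.
p = 3, so q = 3/(3 - 1) = 1.5
|y|^q = 2.1544^1.5 = 3.1622
f*(2.1544) = 3.1622 / 1.5 = 2.1081


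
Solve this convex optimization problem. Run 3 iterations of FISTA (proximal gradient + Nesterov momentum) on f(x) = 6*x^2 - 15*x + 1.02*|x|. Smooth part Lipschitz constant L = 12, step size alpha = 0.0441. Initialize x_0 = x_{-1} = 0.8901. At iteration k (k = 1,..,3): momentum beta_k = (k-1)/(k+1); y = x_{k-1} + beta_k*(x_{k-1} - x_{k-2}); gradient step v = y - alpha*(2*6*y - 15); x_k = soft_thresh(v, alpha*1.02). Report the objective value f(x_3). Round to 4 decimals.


FISTA on f(x) = 6*x^2 - 15*x + 1.02*|x|
L = 12, alpha = 0.0441
Iteration 1: beta = 0.0, y = 0.8901 + 0.0*(0.8901 - 0.8901) = 0.8901
  grad(y) = -4.3188, v = y - alpha*grad = 1.0806
  prox(v) = soft_thresh(1.0806, 0.045) = 1.0356
Iteration 2: beta = 0.3333, y = 1.0356 + 0.3333*(1.0356 - 0.8901) = 1.0841
  grad(y) = -1.9912, v = y - alpha*grad = 1.1719
  prox(v) = soft_thresh(1.1719, 0.045) = 1.1269
Iteration 3: beta = 0.5, y = 1.1269 + 0.5*(1.1269 - 1.0356) = 1.1726
  grad(y) = -0.9293, v = y - alpha*grad = 1.2135
  prox(v) = soft_thresh(1.2135, 0.045) = 1.1686
f(x_3) = 6*1.1686^2 - 15*1.1686 + 1.02*|1.1686| = -8.1433


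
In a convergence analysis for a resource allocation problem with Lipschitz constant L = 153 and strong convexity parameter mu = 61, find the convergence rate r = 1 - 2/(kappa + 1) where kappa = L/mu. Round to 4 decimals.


Step 1: Compute the condition number.
kappa = L/mu = 153/61 = 2.5082
Step 2: Compute the convergence rate.
r = 1 - 2/(kappa + 1) = 1 - 2*mu/(L + mu) = (L - mu)/(L + mu) = 92/214 = 0.4299


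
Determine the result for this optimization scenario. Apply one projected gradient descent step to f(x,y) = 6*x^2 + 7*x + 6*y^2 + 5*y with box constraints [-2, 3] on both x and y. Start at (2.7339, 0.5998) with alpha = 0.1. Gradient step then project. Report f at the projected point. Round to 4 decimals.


Step 1: Compute gradient at (2.7339, 0.5998).
grad_x = 2*6*2.7339 + 7 = 39.8068
grad_y = 2*6*0.5998 + 5 = 12.1976
Step 2: Gradient step.
x_raw = 2.7339 - 0.1*39.8068 = -1.2468
y_raw = 0.5998 - 0.1*12.1976 = -0.62
Step 3: Project onto [-2, 3].
x_proj = clip(-1.2468) = -1.2468
y_proj = clip(-0.62) = -0.62
Step 4: Evaluate f.
f(-1.2468, -0.62) = -0.1944


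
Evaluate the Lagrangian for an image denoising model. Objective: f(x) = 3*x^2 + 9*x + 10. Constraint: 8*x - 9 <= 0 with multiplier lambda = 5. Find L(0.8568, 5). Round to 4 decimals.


Step 1: Evaluate f(x).
f(0.8568) = 3*0.8568^2 + 9*0.8568 + 10 = 19.9135
Step 2: Evaluate g(x).
g(0.8568) = 8*0.8568 - 9 = -2.1456
Step 3: Compute Lagrangian.
L = 19.9135 + 5*-2.1456 = 9.1855


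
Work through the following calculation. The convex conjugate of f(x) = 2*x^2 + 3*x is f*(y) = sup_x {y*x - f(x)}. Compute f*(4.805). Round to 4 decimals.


f*(y) = sup_x {y*x - a*x^2 - b*x} = sup_x {(y-b)*x - a*x^2}
FOC: (y - b) - 2a*x = 0 => x* = (y - b)/(2a)
x* = (4.805 - 3)/(2*2) = 0.4513
f*(4.805) = (y-b)^2/(4a) = (4.805 - 3)^2/(4*2)
= 3.258/8 = 0.4073


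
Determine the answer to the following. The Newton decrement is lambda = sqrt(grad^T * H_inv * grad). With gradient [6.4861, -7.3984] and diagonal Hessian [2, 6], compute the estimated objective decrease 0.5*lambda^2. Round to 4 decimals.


Step 1: H is diagonal, so H^(-1) * g = [3.2431, -1.2331].
Step 2: g^T H^(-1) g = sum_i g_i^2 / H_ii
  = (6.4861)^2/2 + (-7.3984)^2/6
  = 21.0347 + 9.1227 = 30.1575
Step 3: Objective decrease = 0.5 * g^T H^(-1) g = 15.0787


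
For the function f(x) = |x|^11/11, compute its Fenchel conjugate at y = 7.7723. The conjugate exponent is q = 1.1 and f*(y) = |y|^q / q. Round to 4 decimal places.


The conjugate exponent q satisfies 1/p + 1/q = 1.
p = 11, so q = 11/(11 - 1) = 1.1
|y|^q = 7.7723^1.1 = 9.5412
f*(7.7723) = 9.5412 / 1.1 = 8.6738


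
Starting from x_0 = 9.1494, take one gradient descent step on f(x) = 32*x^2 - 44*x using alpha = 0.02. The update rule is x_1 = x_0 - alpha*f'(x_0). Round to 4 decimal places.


We compute the gradient at x_0 and apply the update.
f'(x) = 64*x - 44
f'(9.1494) = 64*9.1494 - 44 = 541.5616
x_1 = 9.1494 - 0.02*541.5616 = -1.6818


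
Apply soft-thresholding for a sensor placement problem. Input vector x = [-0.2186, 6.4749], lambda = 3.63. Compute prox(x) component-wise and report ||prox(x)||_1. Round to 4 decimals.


Soft-thresholding with lambda = 3.63:
prox(-0.2186) = sign(-0.2186)*max(|-0.2186| - 3.63, 0) = 0.0
prox(6.4749) = sign(6.4749)*max(|6.4749| - 3.63, 0) = 2.8449
prox(x) = [0.0, 2.8449]
||prox(x)||_1 = 0.0 + 2.8449 = 2.8449


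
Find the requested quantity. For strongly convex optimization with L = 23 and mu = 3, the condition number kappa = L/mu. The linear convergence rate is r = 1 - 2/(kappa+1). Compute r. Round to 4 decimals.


Step 1: Compute the condition number.
kappa = L/mu = 23/3 = 7.6667
Step 2: Compute the convergence rate.
r = 1 - 2/(kappa + 1) = 1 - 2*mu/(L + mu) = (L - mu)/(L + mu) = 20/26 = 0.7692


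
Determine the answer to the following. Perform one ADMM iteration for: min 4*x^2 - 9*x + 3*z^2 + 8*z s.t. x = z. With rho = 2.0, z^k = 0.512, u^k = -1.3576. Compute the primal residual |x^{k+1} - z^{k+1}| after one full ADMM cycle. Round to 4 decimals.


ADMM iteration with rho = 2.0, z^k = 0.512, u^k = -1.3576
Step 1: x-update.
Minimize 4*x^2 - 9*x + (2.0/2)*(x - 0.512 - 1.3576)^2
FOC: (2*4 + 2.0)*x = 9 + 2.0*(0.512 + 1.3576)
x^{k+1} = 1.2739
Step 2: z-update.
Minimize 3*z^2 + 8*z + (2.0/2)*(1.2739 - z - 1.3576)^2
FOC: (2*3 + 2.0)*z = -8 + 2.0*(1.2739 - 1.3576)
z^{k+1} = -1.0209
Step 3: u-update.
u^{k+1} = -1.3576 + 1.2739 + 1.0209 = 0.9372
Step 4: Primal residual = |1.2739 + 1.0209| = 2.2948


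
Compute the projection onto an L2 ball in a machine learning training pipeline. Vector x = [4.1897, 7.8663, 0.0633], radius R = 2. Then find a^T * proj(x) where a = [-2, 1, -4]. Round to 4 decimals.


Step 1: Compute ||x|| (intermediates to 6 decimals).
||x|| = sqrt(4.1897^2 + 7.8663^2 + 0.0633^2) = 8.912703
Step 2: Project.
Since ||x|| > R, scale = R/||x|| = 2/8.912703 = 0.224399, proj(x) = scale * x
proj(x) = [0.940164, 1.76519, 0.014204]
Step 3: Dot product.
a^T * proj(x) = -2*0.940164 + 1*1.76519 - 4*0.014204 = -0.172


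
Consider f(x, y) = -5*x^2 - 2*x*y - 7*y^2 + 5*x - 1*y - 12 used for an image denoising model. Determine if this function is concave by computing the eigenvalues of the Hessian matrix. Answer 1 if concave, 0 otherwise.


The Hessian of f(x,y) = -5*x^2 - 2*x*y - 7*y^2 + 5*x - 1*y - 12 is:
H = [[-10, -2], [-2, -14]]
Trace = -10 - 14 = -24
Determinant = -10*-14 - (-2)^2 = 136
Discriminant = (-24)^2 - 4*136 = 32.0
Eigenvalues: lambda_1 = -14.8284, lambda_2 = -9.1716
The function is concave.

1


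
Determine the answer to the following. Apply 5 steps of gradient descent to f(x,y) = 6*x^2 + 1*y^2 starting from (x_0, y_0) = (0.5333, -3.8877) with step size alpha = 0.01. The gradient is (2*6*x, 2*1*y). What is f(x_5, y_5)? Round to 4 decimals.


Gradient descent on f(x,y) = 6*x^2 + 1*y^2.
Starting point: (0.5333, -3.8877), alpha = 0.01
Step 1: grad_x = 2*6*0.5333 = 6.3996, grad_y = 2*1*-3.8877 = -7.7754
  x_1 = 0.5333 - 0.01*6.3996 = 0.4693
  y_1 = -3.8877 - 0.01*-7.7754 = -3.8099
Step 2: grad_x = 2*6*0.4693 = 5.6316, grad_y = 2*1*-3.8099 = -7.6199
  x_2 = 0.4693 - 0.01*5.6316 = 0.413
  y_2 = -3.8099 - 0.01*-7.6199 = -3.7337
Step 3: grad_x = 2*6*0.413 = 4.9559, grad_y = 2*1*-3.7337 = -7.4675
  x_3 = 0.413 - 0.01*4.9559 = 0.3634
  y_3 = -3.7337 - 0.01*-7.4675 = -3.6591
Step 4: grad_x = 2*6*0.3634 = 4.3611, grad_y = 2*1*-3.6591 = -7.3181
  x_4 = 0.3634 - 0.01*4.3611 = 0.3198
  y_4 = -3.6591 - 0.01*-7.3181 = -3.5859
Step 5: grad_x = 2*6*0.3198 = 3.8378, grad_y = 2*1*-3.5859 = -7.1718
  x_5 = 0.3198 - 0.01*3.8378 = 0.2814
  y_5 = -3.5859 - 0.01*-7.1718 = -3.5142
f(0.2814, -3.5142) = 6*0.2814^2 + 1*(-3.5142)^2 = 12.8247


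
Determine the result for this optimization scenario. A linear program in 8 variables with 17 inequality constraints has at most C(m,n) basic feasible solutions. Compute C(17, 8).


Each vertex corresponds to some choice of n active constraints out of m, so the number of vertices is at most C(m, n) = m! / (n!(m-n)!).
m = 17, n = 8
Numerator: 17 * 16 * 15 * 14 * 13 * 12 * 11 * 10
Denominator: 8! = 40320
C(17, 8) = 24310


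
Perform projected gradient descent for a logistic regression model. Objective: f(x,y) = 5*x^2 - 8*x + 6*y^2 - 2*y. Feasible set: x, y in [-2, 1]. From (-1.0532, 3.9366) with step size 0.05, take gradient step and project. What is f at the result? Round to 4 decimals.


Step 1: Compute gradient at (-1.0532, 3.9366).
grad_x = 2*5*-1.0532 - 8 = -18.532
grad_y = 2*6*3.9366 - 2 = 45.2392
Step 2: Gradient step.
x_raw = -1.0532 - 0.05*-18.532 = -0.1266
y_raw = 3.9366 - 0.05*45.2392 = 1.6746
Step 3: Project onto [-2, 1].
x_proj = clip(-0.1266) = -0.1266
y_proj = clip(1.6746) = 1.0
Step 4: Evaluate f.
f(-0.1266, 1.0) = 5.0929


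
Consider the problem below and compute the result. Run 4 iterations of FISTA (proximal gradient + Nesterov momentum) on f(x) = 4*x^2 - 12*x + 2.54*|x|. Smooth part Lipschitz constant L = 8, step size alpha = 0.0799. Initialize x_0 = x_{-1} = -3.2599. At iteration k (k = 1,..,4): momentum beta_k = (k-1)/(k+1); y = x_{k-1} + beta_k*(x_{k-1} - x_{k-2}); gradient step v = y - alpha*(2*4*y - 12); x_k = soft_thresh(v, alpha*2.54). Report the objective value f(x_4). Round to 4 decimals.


FISTA on f(x) = 4*x^2 - 12*x + 2.54*|x|
L = 8, alpha = 0.0799
Iteration 1: beta = 0.0, y = -3.2599 + 0.0*(-3.2599 + 3.2599) = -3.2599
  grad(y) = -38.0792, v = y - alpha*grad = -0.2174
  prox(v) = soft_thresh(-0.2174, 0.2029) = -0.0144
Iteration 2: beta = 0.3333, y = -0.0144 + 0.3333*(-0.0144 + 3.2599) = 1.0674
  grad(y) = -3.4608, v = y - alpha*grad = 1.3439
  prox(v) = soft_thresh(1.3439, 0.2029) = 1.141
Iteration 3: beta = 0.5, y = 1.141 + 0.5*(1.141 + 0.0144) = 1.7187
  grad(y) = 1.7494, v = y - alpha*grad = 1.5789
  prox(v) = soft_thresh(1.5789, 0.2029) = 1.376
Iteration 4: beta = 0.6, y = 1.376 + 0.6*(1.376 - 1.141) = 1.5169
  grad(y) = 0.1355, v = y - alpha*grad = 1.5061
  prox(v) = soft_thresh(1.5061, 0.2029) = 1.3032
f(x_4) = 4*1.3032^2 - 12*1.3032 + 2.54*|1.3032| = -5.535


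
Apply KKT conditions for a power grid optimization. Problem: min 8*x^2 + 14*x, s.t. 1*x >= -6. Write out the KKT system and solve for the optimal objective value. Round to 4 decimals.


Step 1: Try lambda = 0 (constraint inactive).
Stationarity: 2*8*x + 14 = 0
x* = -14/(2*8) = -0.875
Check constraint: 1*-0.875 = -0.875 >= -6 -- satisfied.
Step 2: Compute optimal value.
f(x*) = 8*(-0.875)^2 + 14*(-0.875) = -6.125


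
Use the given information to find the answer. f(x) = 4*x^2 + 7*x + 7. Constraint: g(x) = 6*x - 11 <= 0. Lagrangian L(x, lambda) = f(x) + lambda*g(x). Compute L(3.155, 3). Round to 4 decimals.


Step 1: Evaluate f(x).
f(3.155) = 4*3.155^2 + 7*3.155 + 7 = 68.9011
Step 2: Evaluate g(x).
g(3.155) = 6*3.155 - 11 = 7.93
Step 3: Compute Lagrangian.
L = 68.9011 + 3*7.93 = 92.6911


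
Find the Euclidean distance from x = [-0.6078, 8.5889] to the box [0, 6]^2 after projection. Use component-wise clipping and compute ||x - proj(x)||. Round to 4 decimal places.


Project each component onto [0, 6].
clip(-0.6078) = 0.0, clip(8.5889) = 6.0
Projection = [0.0, 6.0]
Squared diffs: [0.3694, 6.7024]
Distance = sqrt(7.0718) = 2.6593


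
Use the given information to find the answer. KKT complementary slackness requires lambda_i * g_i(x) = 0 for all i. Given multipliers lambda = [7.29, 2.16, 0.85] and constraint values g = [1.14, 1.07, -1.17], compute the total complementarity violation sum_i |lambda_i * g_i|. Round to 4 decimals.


KKT complementary slackness check:
lambda_1 * g_1 = 7.29 * 1.14 = 8.3106
lambda_2 * g_2 = 2.16 * 1.07 = 2.3112
lambda_3 * g_3 = 0.85 * -1.17 = -0.9945
Total violation = 8.3106 + 2.3112 + 0.9945 = 11.6163


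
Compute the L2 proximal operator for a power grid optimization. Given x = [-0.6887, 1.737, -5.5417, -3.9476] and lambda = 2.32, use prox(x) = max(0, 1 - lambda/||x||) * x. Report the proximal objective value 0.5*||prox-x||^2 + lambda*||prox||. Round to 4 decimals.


Step 1: Compute ||x||.
||x|| = 7.0559
Step 2: Compute scaling factor.
scale = max(0, 1 - 2.32/7.0559) = 0.6712
Step 3: prox(x) = [-0.4623, 1.1659, -3.7196, -2.6496]
||prox(x)|| = 4.7359
Step 4: Proximal objective.
0.5*||prox-x||^2 = 2.6912
lambda*||prox|| = 10.9873
Total = 13.6784


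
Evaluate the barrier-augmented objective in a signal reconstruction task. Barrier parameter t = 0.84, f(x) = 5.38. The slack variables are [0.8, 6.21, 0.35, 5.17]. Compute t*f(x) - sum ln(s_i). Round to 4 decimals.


Step 1: Compute log-barrier.
ln values: [-0.2231, 1.8262, -1.0498, 1.6429]
phi = -(-0.2231 + 1.8262 - 1.0498 + 1.6429) = -2.1961
Step 2: Compute augmented objective.
t*f(x) = 0.84*5.38 = 4.5192
Total = 4.5192 - 2.1961 = 2.3231


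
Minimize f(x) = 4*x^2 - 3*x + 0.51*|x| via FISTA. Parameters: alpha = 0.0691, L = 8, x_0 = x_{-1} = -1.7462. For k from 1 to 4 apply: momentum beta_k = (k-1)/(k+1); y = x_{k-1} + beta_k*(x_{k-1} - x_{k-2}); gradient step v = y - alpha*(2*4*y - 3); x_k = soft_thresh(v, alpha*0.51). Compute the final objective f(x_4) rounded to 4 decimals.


FISTA on f(x) = 4*x^2 - 3*x + 0.51*|x|
L = 8, alpha = 0.0691
Iteration 1: beta = 0.0, y = -1.7462 + 0.0*(-1.7462 + 1.7462) = -1.7462
  grad(y) = -16.9696, v = y - alpha*grad = -0.5736
  prox(v) = soft_thresh(-0.5736, 0.0352) = -0.5384
Iteration 2: beta = 0.3333, y = -0.5384 + 0.3333*(-0.5384 + 1.7462) = -0.1357
  grad(y) = -4.086, v = y - alpha*grad = 0.1466
  prox(v) = soft_thresh(0.1466, 0.0352) = 0.1114
Iteration 3: beta = 0.5, y = 0.1114 + 0.5*(0.1114 + 0.5384) = 0.4362
  grad(y) = 0.4897, v = y - alpha*grad = 0.4024
  prox(v) = soft_thresh(0.4024, 0.0352) = 0.3671
Iteration 4: beta = 0.6, y = 0.3671 + 0.6*(0.3671 - 0.1114) = 0.5206
  grad(y) = 1.1648, v = y - alpha*grad = 0.4401
  prox(v) = soft_thresh(0.4401, 0.0352) = 0.4049
f(x_4) = 4*0.4049^2 - 3*0.4049 + 0.51*|0.4049| = -0.3524


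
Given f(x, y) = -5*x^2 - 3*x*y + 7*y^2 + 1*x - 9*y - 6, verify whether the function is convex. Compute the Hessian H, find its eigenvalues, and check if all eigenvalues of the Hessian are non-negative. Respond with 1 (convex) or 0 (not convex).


The Hessian of f(x,y) = -5*x^2 - 3*x*y + 7*y^2 + 1*x - 9*y - 6 is:
H = [[-10, -3], [-3, 14]]
Trace = -10 + 14 = 4
Determinant = -10*14 - (-3)^2 = -149
Discriminant = (4)^2 - 4*-149 = 612.0
Eigenvalues: lambda_1 = -10.3693, lambda_2 = 14.3693
The function is not convex.

0


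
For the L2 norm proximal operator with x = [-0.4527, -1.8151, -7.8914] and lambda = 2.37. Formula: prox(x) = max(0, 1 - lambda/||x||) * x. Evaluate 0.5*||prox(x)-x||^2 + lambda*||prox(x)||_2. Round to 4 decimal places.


Step 1: Compute ||x||.
||x|| = 8.1101
Step 2: Compute scaling factor.
scale = max(0, 1 - 2.37/8.1101) = 0.7078
Step 3: prox(x) = [-0.3204, -1.2847, -5.5853]
||prox(x)|| = 5.7401
Step 4: Proximal objective.
0.5*||prox-x||^2 = 2.8085
lambda*||prox|| = 13.604
Total = 16.4125


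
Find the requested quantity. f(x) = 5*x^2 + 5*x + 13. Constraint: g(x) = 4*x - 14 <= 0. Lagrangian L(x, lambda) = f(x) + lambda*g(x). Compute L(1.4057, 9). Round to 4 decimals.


Step 1: Evaluate f(x).
f(1.4057) = 5*1.4057^2 + 5*1.4057 + 13 = 29.9085
Step 2: Evaluate g(x).
g(1.4057) = 4*1.4057 - 14 = -8.3772
Step 3: Compute Lagrangian.
L = 29.9085 + 9*-8.3772 = -45.4863


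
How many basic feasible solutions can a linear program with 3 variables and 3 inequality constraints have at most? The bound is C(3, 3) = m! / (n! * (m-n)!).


Each vertex corresponds to some choice of n active constraints out of m, so the number of vertices is at most C(m, n) = m! / (n!(m-n)!).
m = 3, n = 3
Numerator: 3 * 2 * 1
Denominator: 3! = 6
C(3, 3) = 1


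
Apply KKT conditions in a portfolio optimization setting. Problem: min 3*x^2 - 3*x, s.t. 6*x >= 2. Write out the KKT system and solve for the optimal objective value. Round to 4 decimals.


Step 1: Try lambda = 0 (constraint inactive).
Stationarity: 2*3*x - 3 = 0
x* = 3/(2*3) = 0.5
Check constraint: 6*0.5 = 3.0 >= 2 -- satisfied.
Step 2: Compute optimal value.
f(x*) = 3*0.5^2 - 3*0.5 = -0.75


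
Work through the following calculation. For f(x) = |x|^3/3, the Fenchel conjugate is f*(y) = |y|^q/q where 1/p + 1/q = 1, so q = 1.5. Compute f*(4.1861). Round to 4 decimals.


The conjugate exponent q satisfies 1/p + 1/q = 1.
p = 3, so q = 3/(3 - 1) = 1.5
|y|^q = 4.1861^1.5 = 8.5647
f*(4.1861) = 8.5647 / 1.5 = 5.7098


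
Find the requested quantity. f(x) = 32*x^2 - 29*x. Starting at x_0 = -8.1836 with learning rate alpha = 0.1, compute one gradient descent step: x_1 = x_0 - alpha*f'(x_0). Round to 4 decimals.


We compute the gradient at x_0 and apply the update.
f'(x) = 64*x - 29
f'(-8.1836) = 64*-8.1836 - 29 = -552.7504
x_1 = -8.1836 - 0.1*-552.7504 = 47.0914


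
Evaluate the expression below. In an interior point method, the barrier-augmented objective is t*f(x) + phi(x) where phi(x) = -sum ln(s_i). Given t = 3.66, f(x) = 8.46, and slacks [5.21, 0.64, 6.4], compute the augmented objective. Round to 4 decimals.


Step 1: Compute log-barrier.
ln values: [1.6506, -0.4463, 1.8563]
phi = -(1.6506 - 0.4463 + 1.8563) = -3.0606
Step 2: Compute augmented objective.
t*f(x) = 3.66*8.46 = 30.9636
Total = 30.9636 - 3.0606 = 27.903


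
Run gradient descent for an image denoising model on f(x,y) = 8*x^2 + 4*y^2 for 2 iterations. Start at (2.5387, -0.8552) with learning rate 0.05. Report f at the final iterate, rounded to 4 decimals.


Gradient descent on f(x,y) = 8*x^2 + 4*y^2.
Starting point: (2.5387, -0.8552), alpha = 0.05
Step 1: grad_x = 2*8*2.5387 = 40.6192, grad_y = 2*4*-0.8552 = -6.8416
  x_1 = 2.5387 - 0.05*40.6192 = 0.5077
  y_1 = -0.8552 - 0.05*-6.8416 = -0.5131
Step 2: grad_x = 2*8*0.5077 = 8.1238, grad_y = 2*4*-0.5131 = -4.105
  x_2 = 0.5077 - 0.05*8.1238 = 0.1015
  y_2 = -0.5131 - 0.05*-4.105 = -0.3079
f(0.1015, -0.3079) = 8*0.1015^2 + 4*(-0.3079)^2 = 0.4616


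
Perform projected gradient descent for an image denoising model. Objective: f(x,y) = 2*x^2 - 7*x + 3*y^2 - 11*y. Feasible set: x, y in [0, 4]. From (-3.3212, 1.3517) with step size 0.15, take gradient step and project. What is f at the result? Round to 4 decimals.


Step 1: Compute gradient at (-3.3212, 1.3517).
grad_x = 2*2*-3.3212 - 7 = -20.2848
grad_y = 2*3*1.3517 - 11 = -2.8898
Step 2: Gradient step.
x_raw = -3.3212 - 0.15*-20.2848 = -0.2785
y_raw = 1.3517 - 0.15*-2.8898 = 1.7852
Step 3: Project onto [0, 4].
x_proj = clip(-0.2785) = 0.0
y_proj = clip(1.7852) = 1.7852
Step 4: Evaluate f.
f(0.0, 1.7852) = -10.0764


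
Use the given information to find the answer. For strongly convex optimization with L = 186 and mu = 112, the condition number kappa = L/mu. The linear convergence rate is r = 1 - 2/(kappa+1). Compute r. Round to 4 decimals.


Step 1: Compute the condition number.
kappa = L/mu = 186/112 = 1.6607
Step 2: Compute the convergence rate.
r = 1 - 2/(kappa + 1) = 1 - 2*mu/(L + mu) = (L - mu)/(L + mu) = 74/298 = 0.2483


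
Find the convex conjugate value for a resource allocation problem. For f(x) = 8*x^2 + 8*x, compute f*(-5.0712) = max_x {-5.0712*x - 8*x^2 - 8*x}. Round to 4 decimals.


f*(y) = sup_x {y*x - a*x^2 - b*x} = sup_x {(y-b)*x - a*x^2}
FOC: (y - b) - 2a*x = 0 => x* = (y - b)/(2a)
x* = (-5.0712 - 8)/(2*8) = -0.817
f*(-5.0712) = (y-b)^2/(4a) = (-5.0712 - 8)^2/(4*8)
= 170.8563/32 = 5.3393


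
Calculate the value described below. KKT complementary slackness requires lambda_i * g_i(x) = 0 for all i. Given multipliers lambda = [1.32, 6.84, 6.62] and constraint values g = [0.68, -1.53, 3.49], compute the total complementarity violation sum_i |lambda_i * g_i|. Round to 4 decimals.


KKT complementary slackness check:
lambda_1 * g_1 = 1.32 * 0.68 = 0.8976
lambda_2 * g_2 = 6.84 * -1.53 = -10.4652
lambda_3 * g_3 = 6.62 * 3.49 = 23.1038
Total violation = 0.8976 + 10.4652 + 23.1038 = 34.4666


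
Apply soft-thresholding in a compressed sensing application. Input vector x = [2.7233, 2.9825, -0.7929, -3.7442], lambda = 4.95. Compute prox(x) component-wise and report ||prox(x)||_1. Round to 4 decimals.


Soft-thresholding with lambda = 4.95:
prox(2.7233) = sign(2.7233)*max(|2.7233| - 4.95, 0) = 0.0
prox(2.9825) = sign(2.9825)*max(|2.9825| - 4.95, 0) = 0.0
prox(-0.7929) = sign(-0.7929)*max(|-0.7929| - 4.95, 0) = 0.0
prox(-3.7442) = sign(-3.7442)*max(|-3.7442| - 4.95, 0) = 0.0
prox(x) = [0.0, 0.0, 0.0, 0.0]
||prox(x)||_1 = 0.0 + 0.0 + 0.0 + 0.0 = 0.0


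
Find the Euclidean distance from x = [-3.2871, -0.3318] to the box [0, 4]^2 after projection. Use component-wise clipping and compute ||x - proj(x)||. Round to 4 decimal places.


Project each component onto [0, 4].
clip(-3.2871) = 0.0, clip(-0.3318) = 0.0
Projection = [0.0, 0.0]
Squared diffs: [10.805, 0.1101]
Distance = sqrt(10.9151) = 3.3038


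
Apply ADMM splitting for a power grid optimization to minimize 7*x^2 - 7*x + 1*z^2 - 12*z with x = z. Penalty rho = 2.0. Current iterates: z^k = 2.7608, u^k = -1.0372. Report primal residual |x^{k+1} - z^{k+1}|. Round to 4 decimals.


ADMM iteration with rho = 2.0, z^k = 2.7608, u^k = -1.0372
Step 1: x-update.
Minimize 7*x^2 - 7*x + (2.0/2)*(x - 2.7608 - 1.0372)^2
FOC: (2*7 + 2.0)*x = 7 + 2.0*(2.7608 + 1.0372)
x^{k+1} = 0.9123
Step 2: z-update.
Minimize 1*z^2 - 12*z + (2.0/2)*(0.9123 - z - 1.0372)^2
FOC: (2*1 + 2.0)*z = 12 + 2.0*(0.9123 - 1.0372)
z^{k+1} = 2.9375
Step 3: u-update.
u^{k+1} = -1.0372 + 0.9123 - 2.9375 = -3.0625
Step 4: Primal residual = |0.9123 - 2.9375| = 2.0253


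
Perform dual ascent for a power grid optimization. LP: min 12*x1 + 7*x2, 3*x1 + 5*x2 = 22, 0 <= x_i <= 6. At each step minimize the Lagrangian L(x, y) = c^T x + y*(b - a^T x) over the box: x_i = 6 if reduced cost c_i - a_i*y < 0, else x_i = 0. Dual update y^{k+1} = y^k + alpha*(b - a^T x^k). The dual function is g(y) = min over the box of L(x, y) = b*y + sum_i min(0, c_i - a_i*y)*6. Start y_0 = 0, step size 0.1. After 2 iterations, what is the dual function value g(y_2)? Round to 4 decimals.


Dual ascent for LP: min 12*x1 + 7*x2, 3*x1 + 5*x2 = 22, 0 <= x_i <= 6
Step 1: y^k = 0.0, reduced costs: (12.0, 7.0)
  x^k = (0.0, 0.0), subgradient = b - a^T x = 22.0
  y^{k+1} = 0.0 + 0.1*22.0 = 2.2
Step 2: y^k = 2.2, reduced costs: (5.4, -4.0)
  x^k = (0.0, 6.0), subgradient = b - a^T x = -8.0
  y^{k+1} = 2.2 + 0.1*-8.0 = 1.4
Dual objective at y_2 = 1.4: reduced costs (7.8, 0.0), box minimizer x = (0.0, 0.0)
g(y_2) = b*y + (c1 - a1*y)*x1 + (c2 - a2*y)*x2 = 22*1.4 + 7.8*0.0 + 0.0*0.0 = 30.8 + 0.0 + 0.0 = 30.8
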